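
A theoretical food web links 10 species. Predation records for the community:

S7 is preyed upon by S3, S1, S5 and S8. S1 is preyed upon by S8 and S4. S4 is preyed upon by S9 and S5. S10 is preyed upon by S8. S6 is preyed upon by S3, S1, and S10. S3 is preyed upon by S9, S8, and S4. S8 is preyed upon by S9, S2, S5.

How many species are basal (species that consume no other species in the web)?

Basal species (no prey listed): S7, S6.
Count: 2.

2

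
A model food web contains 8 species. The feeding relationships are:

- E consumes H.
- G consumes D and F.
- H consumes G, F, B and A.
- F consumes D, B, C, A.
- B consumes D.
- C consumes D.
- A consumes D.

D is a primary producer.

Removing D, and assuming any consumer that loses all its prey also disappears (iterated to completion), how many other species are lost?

7

Remove D.
Round 1: A (all prey gone), B (all prey gone), C (all prey gone) → extinct.
Round 2: F (all prey gone) → extinct.
Round 3: G (all prey gone) → extinct.
Round 4: H (all prey gone) → extinct.
Round 5: E (all prey gone) → extinct.
No further losses. Total secondary extinctions: 7.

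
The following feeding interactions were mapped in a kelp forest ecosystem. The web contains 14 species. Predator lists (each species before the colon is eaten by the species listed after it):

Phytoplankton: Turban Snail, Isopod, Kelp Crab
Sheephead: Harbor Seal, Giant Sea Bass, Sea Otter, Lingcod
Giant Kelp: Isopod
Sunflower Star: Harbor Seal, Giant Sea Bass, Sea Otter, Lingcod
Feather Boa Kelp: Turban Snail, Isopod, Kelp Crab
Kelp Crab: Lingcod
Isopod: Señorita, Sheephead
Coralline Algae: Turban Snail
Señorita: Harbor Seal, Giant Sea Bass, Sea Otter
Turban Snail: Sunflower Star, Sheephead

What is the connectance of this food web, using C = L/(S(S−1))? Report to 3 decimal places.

The web has S = 14 species and L = 24 feeding links.
C = L / (S(S−1)) = 24 / 182 = 0.1319 ≈ 0.132.

C = 0.132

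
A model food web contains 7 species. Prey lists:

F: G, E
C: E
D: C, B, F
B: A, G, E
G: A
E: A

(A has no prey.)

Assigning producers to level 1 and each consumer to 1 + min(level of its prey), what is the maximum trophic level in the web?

3

Producers (level 1): A.
Following each consumer down to its lowest-level prey: A → B → D (levels 1 through 3).
All prey of D (B 2, C 3, F 3) are at level 2 or above, so D is at level 1 + 2 = 3.
Every consumer has at least one prey at level 2 or below, so none exceeds level 3.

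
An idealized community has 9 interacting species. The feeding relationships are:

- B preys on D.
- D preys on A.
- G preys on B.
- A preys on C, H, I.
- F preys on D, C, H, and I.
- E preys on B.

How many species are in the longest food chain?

One longest chain: H → A → D → B → E.
It has 5 species and 4 links.

5 species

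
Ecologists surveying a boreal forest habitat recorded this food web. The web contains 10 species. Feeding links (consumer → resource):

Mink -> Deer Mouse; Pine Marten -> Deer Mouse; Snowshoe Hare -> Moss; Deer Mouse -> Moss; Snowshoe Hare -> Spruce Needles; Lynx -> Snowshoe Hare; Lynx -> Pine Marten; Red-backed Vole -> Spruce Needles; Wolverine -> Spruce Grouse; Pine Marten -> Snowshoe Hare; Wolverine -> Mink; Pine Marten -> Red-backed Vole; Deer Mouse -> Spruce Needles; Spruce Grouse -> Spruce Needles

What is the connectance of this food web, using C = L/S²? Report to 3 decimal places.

The web has S = 10 species and L = 14 feeding links.
C = L / S² = 14 / 100 = 0.1400 ≈ 0.140.

C = 0.140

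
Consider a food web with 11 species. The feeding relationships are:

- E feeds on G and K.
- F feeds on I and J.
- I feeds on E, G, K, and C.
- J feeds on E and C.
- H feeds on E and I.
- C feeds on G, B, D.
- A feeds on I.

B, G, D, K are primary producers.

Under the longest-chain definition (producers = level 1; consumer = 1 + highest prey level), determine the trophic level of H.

B is a producer → level 1.
C eats B (level 1); other prey at levels: G 1, D 1 → level 2.
I eats C (level 2); other prey at levels: G 1, K 1, E 2 → level 3.
H eats I (level 3); other prey at levels: E 2 → level 4.

Trophic level 4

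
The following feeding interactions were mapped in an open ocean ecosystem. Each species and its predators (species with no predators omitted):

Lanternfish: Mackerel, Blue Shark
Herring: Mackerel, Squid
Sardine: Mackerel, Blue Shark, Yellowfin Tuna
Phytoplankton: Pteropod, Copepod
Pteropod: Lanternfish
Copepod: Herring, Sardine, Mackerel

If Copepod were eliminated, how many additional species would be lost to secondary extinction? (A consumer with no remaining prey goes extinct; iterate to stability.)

Remove Copepod.
Round 1: Herring (all prey gone), Sardine (all prey gone) → extinct.
Round 2: Yellowfin Tuna (all prey gone), Squid (all prey gone) → extinct.
No further losses. Total secondary extinctions: 4.

4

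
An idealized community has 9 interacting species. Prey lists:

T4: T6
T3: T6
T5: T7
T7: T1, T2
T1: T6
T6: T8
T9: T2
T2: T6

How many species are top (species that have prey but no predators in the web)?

4

Top species (has prey, but nothing eats it): T4, T3, T9, T5.
Count: 4.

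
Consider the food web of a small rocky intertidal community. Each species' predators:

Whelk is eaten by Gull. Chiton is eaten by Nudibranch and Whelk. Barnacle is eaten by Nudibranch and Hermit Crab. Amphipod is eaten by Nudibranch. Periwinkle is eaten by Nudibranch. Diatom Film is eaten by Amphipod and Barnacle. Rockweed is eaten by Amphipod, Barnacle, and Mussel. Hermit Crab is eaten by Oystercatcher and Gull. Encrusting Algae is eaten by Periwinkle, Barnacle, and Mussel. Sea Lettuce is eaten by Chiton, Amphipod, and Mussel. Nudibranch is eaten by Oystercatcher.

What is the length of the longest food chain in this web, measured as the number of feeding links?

3 links

One longest chain: Sea Lettuce → Amphipod → Nudibranch → Oystercatcher.
It has 4 species and 3 links.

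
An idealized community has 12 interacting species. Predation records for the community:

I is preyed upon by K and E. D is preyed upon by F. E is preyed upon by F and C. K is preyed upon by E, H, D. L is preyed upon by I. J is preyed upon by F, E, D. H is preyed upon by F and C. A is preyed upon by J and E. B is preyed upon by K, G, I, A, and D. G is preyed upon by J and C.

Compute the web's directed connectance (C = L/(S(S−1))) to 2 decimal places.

C = 0.17

The web has S = 12 species and L = 23 feeding links.
C = L / (S(S−1)) = 23 / 132 = 0.1742 ≈ 0.17.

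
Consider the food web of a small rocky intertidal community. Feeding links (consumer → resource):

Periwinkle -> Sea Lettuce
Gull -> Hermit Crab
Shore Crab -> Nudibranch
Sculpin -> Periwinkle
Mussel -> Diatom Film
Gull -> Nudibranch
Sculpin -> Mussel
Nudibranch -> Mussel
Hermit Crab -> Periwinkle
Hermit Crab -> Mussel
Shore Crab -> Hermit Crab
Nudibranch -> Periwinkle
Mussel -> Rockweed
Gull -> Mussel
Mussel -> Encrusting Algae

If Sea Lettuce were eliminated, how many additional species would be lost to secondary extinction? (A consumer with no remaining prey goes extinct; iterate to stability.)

Remove Sea Lettuce.
Round 1: Periwinkle (all prey gone) → extinct.
No further losses. Total secondary extinctions: 1.

1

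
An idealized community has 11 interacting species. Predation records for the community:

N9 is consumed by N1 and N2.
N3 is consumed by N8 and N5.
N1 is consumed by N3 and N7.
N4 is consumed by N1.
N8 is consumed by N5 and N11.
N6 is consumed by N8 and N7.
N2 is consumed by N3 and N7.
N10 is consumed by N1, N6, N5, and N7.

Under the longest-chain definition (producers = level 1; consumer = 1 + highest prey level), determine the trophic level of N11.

Trophic level 5

N9 is a producer → level 1.
N1 eats N9 (level 1); other prey at levels: N4 1, N10 1 → level 2.
N3 eats N1 (level 2); other prey at levels: N2 2 → level 3.
N8 eats N3 (level 3); other prey at levels: N6 2 → level 4.
N11 eats N8 → level 5.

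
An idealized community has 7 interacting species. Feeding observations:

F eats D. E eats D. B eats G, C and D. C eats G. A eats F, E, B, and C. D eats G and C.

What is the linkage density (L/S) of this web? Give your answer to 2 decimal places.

There are L = 12 links among S = 7 species.
L/S = 12/7 = 1.7143 ≈ 1.71.

L/S = 1.71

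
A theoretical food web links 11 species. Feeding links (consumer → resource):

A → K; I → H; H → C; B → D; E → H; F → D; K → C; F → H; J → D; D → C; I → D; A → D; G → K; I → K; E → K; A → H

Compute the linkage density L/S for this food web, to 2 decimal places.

There are L = 16 links among S = 11 species.
L/S = 16/11 = 1.4545 ≈ 1.45.

L/S = 1.45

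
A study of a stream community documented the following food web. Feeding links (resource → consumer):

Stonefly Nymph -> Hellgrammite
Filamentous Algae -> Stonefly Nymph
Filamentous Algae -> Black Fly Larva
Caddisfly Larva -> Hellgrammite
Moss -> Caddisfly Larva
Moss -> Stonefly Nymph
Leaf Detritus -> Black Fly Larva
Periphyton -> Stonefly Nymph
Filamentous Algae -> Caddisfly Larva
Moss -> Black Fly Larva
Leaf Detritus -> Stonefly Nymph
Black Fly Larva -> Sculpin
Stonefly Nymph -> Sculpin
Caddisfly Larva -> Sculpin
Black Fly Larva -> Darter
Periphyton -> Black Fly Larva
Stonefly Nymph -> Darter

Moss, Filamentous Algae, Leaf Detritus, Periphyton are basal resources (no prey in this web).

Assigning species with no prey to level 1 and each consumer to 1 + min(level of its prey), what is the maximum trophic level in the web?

Basal resources (level 1): Moss, Filamentous Algae, Leaf Detritus, Periphyton.
Following each consumer down to its lowest-level prey: Moss → Stonefly Nymph → Sculpin (levels 1 through 3).
All prey of Sculpin (Stonefly Nymph 2, Caddisfly Larva 2, Black Fly Larva 2) are at level 2 or above, so Sculpin is at level 1 + 2 = 3.
Every consumer has at least one prey at level 2 or below, so none exceeds level 3.

3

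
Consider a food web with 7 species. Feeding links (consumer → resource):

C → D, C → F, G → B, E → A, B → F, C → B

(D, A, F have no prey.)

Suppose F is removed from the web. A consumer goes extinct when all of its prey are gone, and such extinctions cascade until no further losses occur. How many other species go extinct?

Remove F.
Round 1: B (all prey gone) → extinct.
Round 2: G (all prey gone) → extinct.
No further losses. Total secondary extinctions: 2.

2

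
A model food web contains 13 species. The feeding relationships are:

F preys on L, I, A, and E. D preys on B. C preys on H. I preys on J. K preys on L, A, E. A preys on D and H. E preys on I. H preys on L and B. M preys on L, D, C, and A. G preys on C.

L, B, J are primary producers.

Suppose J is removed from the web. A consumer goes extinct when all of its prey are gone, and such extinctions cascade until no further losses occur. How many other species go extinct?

Remove J.
Round 1: I (all prey gone) → extinct.
Round 2: E (all prey gone) → extinct.
No further losses. Total secondary extinctions: 2.

2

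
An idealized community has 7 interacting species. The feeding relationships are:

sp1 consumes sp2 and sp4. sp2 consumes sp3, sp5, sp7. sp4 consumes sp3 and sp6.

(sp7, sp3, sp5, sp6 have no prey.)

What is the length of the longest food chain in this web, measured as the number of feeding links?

One longest chain: sp3 → sp4 → sp1.
It has 3 species and 2 links.

2 links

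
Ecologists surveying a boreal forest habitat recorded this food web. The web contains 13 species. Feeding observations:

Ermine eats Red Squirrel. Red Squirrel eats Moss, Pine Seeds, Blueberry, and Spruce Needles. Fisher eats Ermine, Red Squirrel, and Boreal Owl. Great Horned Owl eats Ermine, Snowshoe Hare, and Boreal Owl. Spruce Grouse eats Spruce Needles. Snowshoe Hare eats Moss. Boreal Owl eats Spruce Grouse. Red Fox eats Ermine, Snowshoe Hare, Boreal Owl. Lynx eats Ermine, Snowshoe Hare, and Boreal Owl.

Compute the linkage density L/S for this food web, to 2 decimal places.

There are L = 20 links among S = 13 species.
L/S = 20/13 = 1.5385 ≈ 1.54.

L/S = 1.54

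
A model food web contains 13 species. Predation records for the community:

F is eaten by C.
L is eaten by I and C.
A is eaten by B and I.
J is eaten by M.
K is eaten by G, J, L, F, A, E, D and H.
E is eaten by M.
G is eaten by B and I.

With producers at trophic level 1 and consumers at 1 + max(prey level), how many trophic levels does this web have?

3

Producers (level 1): K.
K → L → I gives I level 3.
No species has a prey at level 3, so no species reaches level 4.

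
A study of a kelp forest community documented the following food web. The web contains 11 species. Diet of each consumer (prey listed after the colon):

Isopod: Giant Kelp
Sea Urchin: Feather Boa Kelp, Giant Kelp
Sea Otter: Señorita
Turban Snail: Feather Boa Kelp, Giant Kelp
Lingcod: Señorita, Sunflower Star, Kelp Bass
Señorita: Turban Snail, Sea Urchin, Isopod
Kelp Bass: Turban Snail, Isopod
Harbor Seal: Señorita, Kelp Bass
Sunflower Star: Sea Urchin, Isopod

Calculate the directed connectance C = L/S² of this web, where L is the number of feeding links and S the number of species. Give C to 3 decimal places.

C = 0.149

The web has S = 11 species and L = 18 feeding links.
C = L / S² = 18 / 121 = 0.1488 ≈ 0.149.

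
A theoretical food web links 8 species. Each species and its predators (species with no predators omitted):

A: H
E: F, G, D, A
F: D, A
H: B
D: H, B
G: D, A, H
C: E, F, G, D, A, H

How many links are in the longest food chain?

5 links

One longest chain: C → E → F → D → H → B.
It has 6 species and 5 links.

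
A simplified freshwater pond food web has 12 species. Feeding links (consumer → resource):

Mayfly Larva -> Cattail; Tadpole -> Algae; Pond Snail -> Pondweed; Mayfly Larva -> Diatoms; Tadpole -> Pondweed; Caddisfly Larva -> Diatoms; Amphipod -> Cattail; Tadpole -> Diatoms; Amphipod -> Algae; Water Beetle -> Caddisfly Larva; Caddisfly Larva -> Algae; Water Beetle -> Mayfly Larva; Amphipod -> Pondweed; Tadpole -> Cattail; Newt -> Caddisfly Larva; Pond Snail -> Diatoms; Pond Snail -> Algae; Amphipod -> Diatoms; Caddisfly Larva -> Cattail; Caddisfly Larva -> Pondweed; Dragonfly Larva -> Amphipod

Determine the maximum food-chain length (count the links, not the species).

2 links

One longest chain: Diatoms → Amphipod → Dragonfly Larva.
It has 3 species and 2 links.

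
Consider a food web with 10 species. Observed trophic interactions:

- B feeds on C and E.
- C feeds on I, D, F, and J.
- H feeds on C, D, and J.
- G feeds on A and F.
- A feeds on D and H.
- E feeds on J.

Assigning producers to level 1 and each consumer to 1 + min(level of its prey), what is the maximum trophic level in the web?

Producers (level 1): I, J, D, F.
Following each consumer down to its lowest-level prey: I → C → B (levels 1 through 3).
All prey of B (C 2, E 2) are at level 2 or above, so B is at level 1 + 2 = 3.
Every consumer has at least one prey at level 2 or below, so none exceeds level 3.

3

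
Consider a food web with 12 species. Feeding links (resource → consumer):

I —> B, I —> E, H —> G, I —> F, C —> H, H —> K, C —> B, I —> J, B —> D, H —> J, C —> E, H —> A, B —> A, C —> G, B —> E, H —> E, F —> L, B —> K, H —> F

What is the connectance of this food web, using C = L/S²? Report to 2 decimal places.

C = 0.13

The web has S = 12 species and L = 19 feeding links.
C = L / S² = 19 / 144 = 0.1319 ≈ 0.13.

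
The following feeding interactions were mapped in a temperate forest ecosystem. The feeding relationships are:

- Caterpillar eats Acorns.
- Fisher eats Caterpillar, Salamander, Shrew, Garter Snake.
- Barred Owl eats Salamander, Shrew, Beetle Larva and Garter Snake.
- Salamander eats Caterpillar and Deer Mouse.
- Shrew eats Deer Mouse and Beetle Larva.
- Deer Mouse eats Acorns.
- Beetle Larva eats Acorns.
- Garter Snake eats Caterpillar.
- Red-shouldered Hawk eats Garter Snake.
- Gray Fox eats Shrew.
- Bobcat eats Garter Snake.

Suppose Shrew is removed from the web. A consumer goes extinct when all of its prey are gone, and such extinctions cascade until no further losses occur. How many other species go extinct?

Remove Shrew.
Round 1: Gray Fox (all prey gone) → extinct.
No further losses. Total secondary extinctions: 1.

1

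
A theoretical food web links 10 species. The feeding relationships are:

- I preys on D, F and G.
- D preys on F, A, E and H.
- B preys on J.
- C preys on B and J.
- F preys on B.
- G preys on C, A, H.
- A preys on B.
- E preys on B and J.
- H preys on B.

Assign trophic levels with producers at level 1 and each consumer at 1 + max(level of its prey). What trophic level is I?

J is a producer → level 1.
B eats J → level 2.
C eats B (level 2); other prey at levels: J 1 → level 3.
G eats C (level 3); other prey at levels: A 3, H 3 → level 4.
I eats G (level 4); other prey at levels: F 3, D 4 → level 5.

Trophic level 5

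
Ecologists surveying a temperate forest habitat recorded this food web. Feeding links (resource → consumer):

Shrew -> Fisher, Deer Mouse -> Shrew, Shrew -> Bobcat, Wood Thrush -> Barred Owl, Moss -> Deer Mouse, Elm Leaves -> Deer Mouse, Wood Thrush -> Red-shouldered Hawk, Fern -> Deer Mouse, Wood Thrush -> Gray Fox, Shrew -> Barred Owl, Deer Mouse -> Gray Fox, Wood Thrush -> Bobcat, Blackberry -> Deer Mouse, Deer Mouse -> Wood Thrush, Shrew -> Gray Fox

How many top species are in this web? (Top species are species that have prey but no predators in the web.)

Top species (has prey, but nothing eats it): Gray Fox, Bobcat, Fisher, Red-shouldered Hawk, Barred Owl.
Count: 5.

5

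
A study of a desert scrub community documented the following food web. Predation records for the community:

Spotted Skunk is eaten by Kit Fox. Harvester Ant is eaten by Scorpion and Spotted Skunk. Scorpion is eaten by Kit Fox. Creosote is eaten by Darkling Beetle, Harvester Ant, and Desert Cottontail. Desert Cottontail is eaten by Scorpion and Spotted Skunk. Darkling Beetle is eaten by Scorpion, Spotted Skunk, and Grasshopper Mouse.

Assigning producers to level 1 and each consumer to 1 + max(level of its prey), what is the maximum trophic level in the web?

4

Producers (level 1): Creosote.
Creosote → Darkling Beetle → Scorpion → Kit Fox gives Kit Fox level 4.
No species has a prey at level 4, so no species reaches level 5.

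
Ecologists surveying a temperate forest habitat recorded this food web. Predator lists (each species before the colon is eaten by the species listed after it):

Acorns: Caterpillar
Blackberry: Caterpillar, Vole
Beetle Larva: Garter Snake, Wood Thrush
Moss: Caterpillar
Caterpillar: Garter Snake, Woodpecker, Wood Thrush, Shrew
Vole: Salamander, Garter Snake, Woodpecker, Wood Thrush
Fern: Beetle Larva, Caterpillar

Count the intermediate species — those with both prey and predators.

3

Intermediate species (has both prey and predators): Beetle Larva, Caterpillar, Vole.
Count: 3.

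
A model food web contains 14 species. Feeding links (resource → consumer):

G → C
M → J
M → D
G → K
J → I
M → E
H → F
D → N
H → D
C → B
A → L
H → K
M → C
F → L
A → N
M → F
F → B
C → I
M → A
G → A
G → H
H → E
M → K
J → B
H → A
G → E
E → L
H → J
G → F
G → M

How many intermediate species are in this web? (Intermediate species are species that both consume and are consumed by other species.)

8

Intermediate species (has both prey and predators): M, H, D, C, F, E, J, A.
Count: 8.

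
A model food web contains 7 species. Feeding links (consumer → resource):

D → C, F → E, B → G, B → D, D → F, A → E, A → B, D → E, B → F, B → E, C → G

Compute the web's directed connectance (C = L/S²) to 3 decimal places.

The web has S = 7 species and L = 11 feeding links.
C = L / S² = 11 / 49 = 0.2245 ≈ 0.224.

C = 0.224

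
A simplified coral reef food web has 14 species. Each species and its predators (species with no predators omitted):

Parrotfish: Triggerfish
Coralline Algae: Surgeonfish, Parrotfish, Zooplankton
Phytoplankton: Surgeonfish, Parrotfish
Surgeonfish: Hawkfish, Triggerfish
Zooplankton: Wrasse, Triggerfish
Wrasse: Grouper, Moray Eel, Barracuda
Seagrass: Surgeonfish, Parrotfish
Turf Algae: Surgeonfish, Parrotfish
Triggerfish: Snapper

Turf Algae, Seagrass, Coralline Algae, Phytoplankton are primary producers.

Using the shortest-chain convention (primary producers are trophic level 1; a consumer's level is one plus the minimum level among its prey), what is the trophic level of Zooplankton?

Trophic level 2

Coralline Algae is a producer → level 1.
Zooplankton eats Coralline Algae → level 2.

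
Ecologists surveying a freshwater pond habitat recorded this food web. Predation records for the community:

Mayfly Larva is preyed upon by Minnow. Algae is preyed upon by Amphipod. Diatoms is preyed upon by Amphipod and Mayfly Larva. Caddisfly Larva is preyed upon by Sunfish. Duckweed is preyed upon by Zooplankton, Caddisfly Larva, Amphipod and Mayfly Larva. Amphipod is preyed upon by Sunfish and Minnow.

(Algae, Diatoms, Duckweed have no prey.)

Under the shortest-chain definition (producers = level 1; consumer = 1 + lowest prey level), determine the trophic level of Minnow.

Trophic level 3

Algae is a producer → level 1.
Amphipod eats Algae → level 2.
Minnow eats Amphipod → level 3.
No prey of Minnow is below level 2, so 3 is the minimum.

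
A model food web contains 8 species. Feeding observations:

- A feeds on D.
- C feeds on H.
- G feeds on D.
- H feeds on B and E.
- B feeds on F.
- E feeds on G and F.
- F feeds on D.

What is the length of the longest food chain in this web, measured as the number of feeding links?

One longest chain: D → G → E → H → C.
It has 5 species and 4 links.

4 links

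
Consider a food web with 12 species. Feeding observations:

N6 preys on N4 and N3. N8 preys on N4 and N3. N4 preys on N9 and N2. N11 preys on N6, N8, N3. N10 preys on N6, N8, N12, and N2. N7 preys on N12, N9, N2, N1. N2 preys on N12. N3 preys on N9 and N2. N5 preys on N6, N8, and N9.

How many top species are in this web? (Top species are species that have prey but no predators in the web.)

4

Top species (has prey, but nothing eats it): N7, N10, N5, N11.
Count: 4.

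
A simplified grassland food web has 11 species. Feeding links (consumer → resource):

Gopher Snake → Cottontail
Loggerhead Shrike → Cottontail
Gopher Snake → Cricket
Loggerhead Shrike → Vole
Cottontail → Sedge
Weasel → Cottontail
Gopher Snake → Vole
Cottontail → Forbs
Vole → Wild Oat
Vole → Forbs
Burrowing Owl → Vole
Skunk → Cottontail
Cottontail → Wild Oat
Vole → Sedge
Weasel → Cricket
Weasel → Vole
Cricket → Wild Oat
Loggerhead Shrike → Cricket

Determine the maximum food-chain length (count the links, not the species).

2 links

One longest chain: Wild Oat → Cricket → Weasel.
It has 3 species and 2 links.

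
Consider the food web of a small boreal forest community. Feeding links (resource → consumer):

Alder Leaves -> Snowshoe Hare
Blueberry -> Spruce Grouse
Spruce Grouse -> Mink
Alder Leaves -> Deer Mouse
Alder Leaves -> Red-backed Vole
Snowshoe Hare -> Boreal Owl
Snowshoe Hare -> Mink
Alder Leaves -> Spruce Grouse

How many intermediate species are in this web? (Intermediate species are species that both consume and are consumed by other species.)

Intermediate species (has both prey and predators): Spruce Grouse, Snowshoe Hare.
Count: 2.

2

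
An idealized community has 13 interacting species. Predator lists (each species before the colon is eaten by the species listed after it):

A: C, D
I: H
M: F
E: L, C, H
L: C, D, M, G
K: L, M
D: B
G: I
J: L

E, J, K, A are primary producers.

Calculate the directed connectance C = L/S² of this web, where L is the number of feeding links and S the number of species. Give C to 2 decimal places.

The web has S = 13 species and L = 16 feeding links.
C = L / S² = 16 / 169 = 0.0947 ≈ 0.09.

C = 0.09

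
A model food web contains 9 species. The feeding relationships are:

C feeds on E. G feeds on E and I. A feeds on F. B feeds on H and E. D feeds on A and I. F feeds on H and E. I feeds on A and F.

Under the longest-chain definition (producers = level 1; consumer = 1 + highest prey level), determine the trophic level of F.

E is a producer → level 1.
F eats E (level 1); other prey at levels: H 1 → level 2.

Trophic level 2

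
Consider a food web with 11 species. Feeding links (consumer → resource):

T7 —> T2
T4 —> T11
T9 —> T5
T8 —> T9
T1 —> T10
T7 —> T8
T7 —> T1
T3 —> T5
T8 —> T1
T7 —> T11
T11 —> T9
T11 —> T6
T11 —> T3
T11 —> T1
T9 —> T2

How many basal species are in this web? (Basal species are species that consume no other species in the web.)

Basal species (no prey listed): T2, T6, T10, T5.
Count: 4.

4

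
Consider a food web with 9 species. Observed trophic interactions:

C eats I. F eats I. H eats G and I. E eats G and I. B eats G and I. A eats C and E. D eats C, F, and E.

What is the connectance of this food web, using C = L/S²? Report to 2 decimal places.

C = 0.16

The web has S = 9 species and L = 13 feeding links.
C = L / S² = 13 / 81 = 0.1605 ≈ 0.16.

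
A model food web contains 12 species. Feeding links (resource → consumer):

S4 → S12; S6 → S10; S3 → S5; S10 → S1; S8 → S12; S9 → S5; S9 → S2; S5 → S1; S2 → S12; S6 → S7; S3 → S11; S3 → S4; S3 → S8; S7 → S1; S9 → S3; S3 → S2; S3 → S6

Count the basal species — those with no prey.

Basal species (no prey listed): S9.
Count: 1.

1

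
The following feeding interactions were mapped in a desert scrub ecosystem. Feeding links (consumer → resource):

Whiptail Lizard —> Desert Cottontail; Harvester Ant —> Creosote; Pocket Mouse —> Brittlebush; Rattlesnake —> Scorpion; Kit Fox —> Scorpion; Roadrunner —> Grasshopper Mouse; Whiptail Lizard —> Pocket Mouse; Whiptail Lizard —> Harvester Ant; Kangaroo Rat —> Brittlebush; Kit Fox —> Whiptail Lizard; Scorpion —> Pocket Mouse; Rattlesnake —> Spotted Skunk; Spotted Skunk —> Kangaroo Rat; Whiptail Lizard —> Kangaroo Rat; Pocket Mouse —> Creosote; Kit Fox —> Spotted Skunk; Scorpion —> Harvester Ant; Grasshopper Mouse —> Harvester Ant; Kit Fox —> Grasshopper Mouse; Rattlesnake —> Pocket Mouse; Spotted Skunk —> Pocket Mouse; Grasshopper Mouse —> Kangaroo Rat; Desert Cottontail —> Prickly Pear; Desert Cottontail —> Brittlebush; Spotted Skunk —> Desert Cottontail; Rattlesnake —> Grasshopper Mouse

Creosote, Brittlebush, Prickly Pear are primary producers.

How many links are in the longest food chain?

3 links

One longest chain: Brittlebush → Kangaroo Rat → Grasshopper Mouse → Kit Fox.
It has 4 species and 3 links.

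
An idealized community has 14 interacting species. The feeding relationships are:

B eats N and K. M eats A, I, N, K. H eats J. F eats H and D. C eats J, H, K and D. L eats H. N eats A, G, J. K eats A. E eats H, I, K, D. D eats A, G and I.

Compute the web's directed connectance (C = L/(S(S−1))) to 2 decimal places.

C = 0.14

The web has S = 14 species and L = 25 feeding links.
C = L / (S(S−1)) = 25 / 182 = 0.1374 ≈ 0.14.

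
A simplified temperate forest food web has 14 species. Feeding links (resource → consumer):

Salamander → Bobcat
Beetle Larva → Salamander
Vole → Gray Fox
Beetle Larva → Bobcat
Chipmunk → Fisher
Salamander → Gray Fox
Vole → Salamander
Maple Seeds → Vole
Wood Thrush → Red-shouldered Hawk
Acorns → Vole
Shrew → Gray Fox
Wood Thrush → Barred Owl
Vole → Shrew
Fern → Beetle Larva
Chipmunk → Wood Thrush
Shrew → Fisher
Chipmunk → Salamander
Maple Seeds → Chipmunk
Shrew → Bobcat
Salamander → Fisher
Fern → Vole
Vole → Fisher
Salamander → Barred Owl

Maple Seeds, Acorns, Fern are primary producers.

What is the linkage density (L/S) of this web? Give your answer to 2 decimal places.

There are L = 23 links among S = 14 species.
L/S = 23/14 = 1.6429 ≈ 1.64.

L/S = 1.64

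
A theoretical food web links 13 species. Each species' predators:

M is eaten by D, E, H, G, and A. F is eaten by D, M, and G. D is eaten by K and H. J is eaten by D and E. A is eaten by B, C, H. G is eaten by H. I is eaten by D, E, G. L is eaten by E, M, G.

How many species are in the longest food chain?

One longest chain: L → M → A → B.
It has 4 species and 3 links.

4 species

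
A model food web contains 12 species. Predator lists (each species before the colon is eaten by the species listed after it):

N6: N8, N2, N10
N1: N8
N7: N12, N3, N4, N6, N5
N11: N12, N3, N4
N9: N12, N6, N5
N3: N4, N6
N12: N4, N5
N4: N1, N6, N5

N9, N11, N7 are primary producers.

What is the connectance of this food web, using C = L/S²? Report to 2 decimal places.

The web has S = 12 species and L = 22 feeding links.
C = L / S² = 22 / 144 = 0.1528 ≈ 0.15.

C = 0.15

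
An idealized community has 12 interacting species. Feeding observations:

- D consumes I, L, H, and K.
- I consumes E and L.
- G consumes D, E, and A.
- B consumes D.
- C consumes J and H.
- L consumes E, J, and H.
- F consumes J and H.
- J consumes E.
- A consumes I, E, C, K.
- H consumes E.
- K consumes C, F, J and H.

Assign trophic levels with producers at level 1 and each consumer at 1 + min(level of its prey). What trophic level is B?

Trophic level 4

E is a producer → level 1.
H eats E → level 2.
D eats H → level 3.
B eats D → level 4.
No prey of B is below level 3, so 4 is the minimum.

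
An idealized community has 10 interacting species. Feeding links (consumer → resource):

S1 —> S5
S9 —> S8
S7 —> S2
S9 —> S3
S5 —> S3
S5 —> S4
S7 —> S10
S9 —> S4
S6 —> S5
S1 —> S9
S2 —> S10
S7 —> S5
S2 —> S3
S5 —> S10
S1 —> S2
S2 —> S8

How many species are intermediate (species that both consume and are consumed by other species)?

3

Intermediate species (has both prey and predators): S2, S9, S5.
Count: 3.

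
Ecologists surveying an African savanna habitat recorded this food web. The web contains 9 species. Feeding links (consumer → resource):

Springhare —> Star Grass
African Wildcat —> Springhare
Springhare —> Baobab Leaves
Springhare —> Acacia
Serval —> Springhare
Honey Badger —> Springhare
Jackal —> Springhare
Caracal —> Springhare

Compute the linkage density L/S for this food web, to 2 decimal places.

There are L = 8 links among S = 9 species.
L/S = 8/9 = 0.8889 ≈ 0.89.

L/S = 0.89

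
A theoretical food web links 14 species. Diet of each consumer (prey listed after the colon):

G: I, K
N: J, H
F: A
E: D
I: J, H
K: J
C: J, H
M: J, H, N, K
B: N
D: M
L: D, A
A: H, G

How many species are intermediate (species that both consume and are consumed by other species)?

7

Intermediate species (has both prey and predators): N, I, K, G, M, D, A.
Count: 7.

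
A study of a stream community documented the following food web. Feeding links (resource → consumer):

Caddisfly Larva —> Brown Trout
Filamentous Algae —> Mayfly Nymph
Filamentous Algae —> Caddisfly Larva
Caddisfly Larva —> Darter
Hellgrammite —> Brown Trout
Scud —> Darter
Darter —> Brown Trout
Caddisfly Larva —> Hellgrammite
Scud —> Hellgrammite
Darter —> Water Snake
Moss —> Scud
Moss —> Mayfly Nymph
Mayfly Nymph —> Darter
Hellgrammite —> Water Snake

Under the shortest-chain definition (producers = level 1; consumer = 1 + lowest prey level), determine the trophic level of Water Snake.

Moss is a producer → level 1.
Scud eats Moss → level 2.
Hellgrammite eats Scud → level 3.
Water Snake eats Hellgrammite → level 4.
No prey of Water Snake is below level 3, so 4 is the minimum.

Trophic level 4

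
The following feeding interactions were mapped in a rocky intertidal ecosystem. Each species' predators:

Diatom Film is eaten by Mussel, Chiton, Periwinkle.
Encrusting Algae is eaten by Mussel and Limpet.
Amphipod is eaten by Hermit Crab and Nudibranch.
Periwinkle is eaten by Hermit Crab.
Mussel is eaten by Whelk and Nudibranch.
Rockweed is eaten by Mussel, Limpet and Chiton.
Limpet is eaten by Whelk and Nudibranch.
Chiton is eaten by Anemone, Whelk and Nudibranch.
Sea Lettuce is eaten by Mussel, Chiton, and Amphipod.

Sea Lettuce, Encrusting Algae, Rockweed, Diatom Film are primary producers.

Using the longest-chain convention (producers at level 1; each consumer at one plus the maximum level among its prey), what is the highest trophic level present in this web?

Producers (level 1): Sea Lettuce, Encrusting Algae, Rockweed, Diatom Film.
Sea Lettuce → Chiton → Anemone gives Anemone level 3.
No species has a prey at level 3, so no species reaches level 4.

3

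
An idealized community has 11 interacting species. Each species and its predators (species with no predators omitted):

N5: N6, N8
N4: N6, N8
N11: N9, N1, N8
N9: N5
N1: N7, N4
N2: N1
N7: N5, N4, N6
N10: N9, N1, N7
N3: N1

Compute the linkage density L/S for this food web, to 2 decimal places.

L/S = 1.64

There are L = 18 links among S = 11 species.
L/S = 18/11 = 1.6364 ≈ 1.64.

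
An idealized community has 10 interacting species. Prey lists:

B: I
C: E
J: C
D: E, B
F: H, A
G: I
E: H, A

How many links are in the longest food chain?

One longest chain: H → E → C → J.
It has 4 species and 3 links.

3 links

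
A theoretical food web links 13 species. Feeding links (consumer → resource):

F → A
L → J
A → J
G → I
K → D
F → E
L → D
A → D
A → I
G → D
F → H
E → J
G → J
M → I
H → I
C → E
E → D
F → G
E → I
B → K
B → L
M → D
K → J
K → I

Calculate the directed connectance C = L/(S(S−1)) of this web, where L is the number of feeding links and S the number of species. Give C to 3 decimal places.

The web has S = 13 species and L = 24 feeding links.
C = L / (S(S−1)) = 24 / 156 = 0.1538 ≈ 0.154.

C = 0.154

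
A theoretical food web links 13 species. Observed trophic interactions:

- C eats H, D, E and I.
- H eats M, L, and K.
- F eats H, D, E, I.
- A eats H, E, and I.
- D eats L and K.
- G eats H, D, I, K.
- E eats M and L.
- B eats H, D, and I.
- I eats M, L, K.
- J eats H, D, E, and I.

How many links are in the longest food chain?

2 links

One longest chain: K → D → C.
It has 3 species and 2 links.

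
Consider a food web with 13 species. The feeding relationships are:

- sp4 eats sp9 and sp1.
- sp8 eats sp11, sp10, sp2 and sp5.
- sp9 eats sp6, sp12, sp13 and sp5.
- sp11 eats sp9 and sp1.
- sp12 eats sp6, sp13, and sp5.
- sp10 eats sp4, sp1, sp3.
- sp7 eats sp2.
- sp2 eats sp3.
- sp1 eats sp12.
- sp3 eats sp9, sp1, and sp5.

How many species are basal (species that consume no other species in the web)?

3

Basal species (no prey listed): sp5, sp13, sp6.
Count: 3.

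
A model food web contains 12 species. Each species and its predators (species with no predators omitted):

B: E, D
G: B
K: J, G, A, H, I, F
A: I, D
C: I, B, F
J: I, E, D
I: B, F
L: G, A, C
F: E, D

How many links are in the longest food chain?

One longest chain: K → J → I → B → E.
It has 5 species and 4 links.

4 links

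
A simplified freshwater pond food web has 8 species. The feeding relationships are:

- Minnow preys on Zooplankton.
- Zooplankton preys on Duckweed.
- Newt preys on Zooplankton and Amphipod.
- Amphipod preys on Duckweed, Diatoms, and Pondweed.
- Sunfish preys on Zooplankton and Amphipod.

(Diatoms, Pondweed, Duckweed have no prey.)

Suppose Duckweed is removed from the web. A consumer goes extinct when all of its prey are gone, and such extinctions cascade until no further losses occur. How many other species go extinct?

Remove Duckweed.
Round 1: Zooplankton (all prey gone) → extinct.
Round 2: Minnow (all prey gone) → extinct.
No further losses. Total secondary extinctions: 2.

2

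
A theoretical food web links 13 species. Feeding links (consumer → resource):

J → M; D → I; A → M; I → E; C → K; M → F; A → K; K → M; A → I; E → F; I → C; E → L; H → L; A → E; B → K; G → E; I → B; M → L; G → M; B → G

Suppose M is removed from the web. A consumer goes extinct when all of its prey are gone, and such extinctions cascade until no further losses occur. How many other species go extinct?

Remove M.
Round 1: J (all prey gone), K (all prey gone) → extinct.
Round 2: C (all prey gone) → extinct.
No further losses. Total secondary extinctions: 3.

3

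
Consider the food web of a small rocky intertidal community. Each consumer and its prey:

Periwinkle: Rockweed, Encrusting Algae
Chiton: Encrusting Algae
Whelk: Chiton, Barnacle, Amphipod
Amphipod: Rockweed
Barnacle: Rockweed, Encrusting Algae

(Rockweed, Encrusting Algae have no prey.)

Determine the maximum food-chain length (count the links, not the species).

One longest chain: Encrusting Algae → Chiton → Whelk.
It has 3 species and 2 links.

2 links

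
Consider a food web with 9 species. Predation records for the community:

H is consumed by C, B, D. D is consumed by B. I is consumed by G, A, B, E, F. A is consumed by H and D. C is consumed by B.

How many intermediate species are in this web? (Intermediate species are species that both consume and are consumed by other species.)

Intermediate species (has both prey and predators): A, H, C, D.
Count: 4.

4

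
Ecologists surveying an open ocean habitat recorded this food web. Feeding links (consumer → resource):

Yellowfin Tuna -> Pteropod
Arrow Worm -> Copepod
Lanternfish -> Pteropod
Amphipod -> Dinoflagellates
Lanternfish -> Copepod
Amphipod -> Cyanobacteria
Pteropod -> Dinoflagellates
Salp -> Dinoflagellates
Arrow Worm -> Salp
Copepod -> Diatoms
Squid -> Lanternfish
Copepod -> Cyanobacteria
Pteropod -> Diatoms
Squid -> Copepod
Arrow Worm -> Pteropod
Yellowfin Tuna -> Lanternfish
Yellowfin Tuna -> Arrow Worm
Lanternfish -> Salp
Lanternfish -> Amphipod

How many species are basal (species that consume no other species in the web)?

3

Basal species (no prey listed): Dinoflagellates, Cyanobacteria, Diatoms.
Count: 3.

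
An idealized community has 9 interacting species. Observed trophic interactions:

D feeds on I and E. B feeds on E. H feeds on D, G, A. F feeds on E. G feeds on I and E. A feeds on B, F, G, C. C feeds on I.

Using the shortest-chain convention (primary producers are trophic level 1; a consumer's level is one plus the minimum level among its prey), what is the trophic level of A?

E is a producer → level 1.
F eats E → level 2.
A eats F → level 3.
No prey of A is below level 2, so 3 is the minimum.

Trophic level 3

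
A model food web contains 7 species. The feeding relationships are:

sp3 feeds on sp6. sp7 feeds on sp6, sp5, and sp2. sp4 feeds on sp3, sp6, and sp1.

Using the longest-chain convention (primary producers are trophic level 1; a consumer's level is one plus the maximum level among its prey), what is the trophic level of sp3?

Trophic level 2

sp6 is a producer → level 1.
sp3 eats sp6 → level 2.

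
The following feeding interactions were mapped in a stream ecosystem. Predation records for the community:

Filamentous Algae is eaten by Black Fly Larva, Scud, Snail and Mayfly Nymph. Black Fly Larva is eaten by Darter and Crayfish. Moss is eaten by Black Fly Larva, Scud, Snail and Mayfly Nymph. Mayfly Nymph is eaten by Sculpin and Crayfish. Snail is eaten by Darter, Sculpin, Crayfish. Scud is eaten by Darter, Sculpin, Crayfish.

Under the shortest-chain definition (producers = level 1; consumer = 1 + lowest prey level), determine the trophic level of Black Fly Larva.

Trophic level 2

Filamentous Algae is a producer → level 1.
Black Fly Larva eats Filamentous Algae → level 2.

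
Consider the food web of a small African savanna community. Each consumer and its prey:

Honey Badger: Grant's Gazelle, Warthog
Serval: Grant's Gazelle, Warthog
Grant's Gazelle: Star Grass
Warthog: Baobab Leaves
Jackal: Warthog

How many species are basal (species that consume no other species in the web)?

Basal species (no prey listed): Star Grass, Baobab Leaves.
Count: 2.

2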